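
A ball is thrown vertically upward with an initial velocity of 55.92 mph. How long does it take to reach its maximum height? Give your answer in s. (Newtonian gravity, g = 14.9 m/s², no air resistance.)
t_up = v₀/g (with unit conversion) = 1.678 s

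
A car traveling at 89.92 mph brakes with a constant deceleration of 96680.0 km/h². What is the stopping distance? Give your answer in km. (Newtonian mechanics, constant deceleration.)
d = v₀² / (2a) (with unit conversion) = 0.1083 km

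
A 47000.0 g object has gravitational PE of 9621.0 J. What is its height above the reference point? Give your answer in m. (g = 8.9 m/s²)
PE = mgh → h = PE/(mg) = 9621 J / (47 kg × 8.9 m/s²) = 23 m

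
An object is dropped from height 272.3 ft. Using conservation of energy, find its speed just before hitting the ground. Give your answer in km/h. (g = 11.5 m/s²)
mgh = ½mv² → v = √(2gh) = √(2×11.5×83) = 43.69 m/s = 157.3 km/h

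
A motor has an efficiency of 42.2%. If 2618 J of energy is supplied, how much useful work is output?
W_out = η × W_in = 0.422 × 2618 = 1104.8 J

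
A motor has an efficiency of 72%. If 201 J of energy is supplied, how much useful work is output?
W_out = η × W_in = 0.72 × 201 = 144.72 J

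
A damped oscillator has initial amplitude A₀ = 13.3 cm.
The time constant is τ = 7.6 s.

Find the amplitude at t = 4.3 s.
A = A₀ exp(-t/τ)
A = A₀ exp(−t/τ) = 13.3×exp(−4.3/7.6) = 7.553 cm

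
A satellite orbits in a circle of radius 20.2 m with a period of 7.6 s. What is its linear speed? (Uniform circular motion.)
v = 2πr/T = 2π×20.2/7.6 = 16.7 m/s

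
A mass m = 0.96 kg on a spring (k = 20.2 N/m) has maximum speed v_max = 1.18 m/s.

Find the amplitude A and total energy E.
½mv²_max = ½kA² → A = v_max√(m/k) = 1.18×√(0.96/20.2) = 0.2572 m = 25.72 cm
E = ½mv²_max = ½×0.96×1.18² = 0.6684 J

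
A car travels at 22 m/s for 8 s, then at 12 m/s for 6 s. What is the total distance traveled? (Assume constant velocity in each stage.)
d₁ = v₁t₁ = 22 × 8 = 176 m
d₂ = v₂t₂ = 12 × 6 = 72 m
d_total = 176 + 72 = 248 m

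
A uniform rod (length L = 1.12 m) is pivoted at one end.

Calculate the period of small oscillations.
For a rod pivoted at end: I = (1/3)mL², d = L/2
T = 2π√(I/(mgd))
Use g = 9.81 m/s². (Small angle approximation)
I/m = (1/3)L² = 0.4181 m²; d = L/2 = 0.56 m
T = 2π√(I/(mgd)) = 2π√(0.4181/(9.81×0.56)) = 1.733 s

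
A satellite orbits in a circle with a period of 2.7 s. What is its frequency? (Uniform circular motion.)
f = 1/T = 1/2.7 = 0.3704 Hz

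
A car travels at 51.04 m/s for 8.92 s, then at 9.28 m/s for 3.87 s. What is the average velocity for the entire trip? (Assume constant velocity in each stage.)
d₁ = v₁t₁ = 51.04 × 8.92 = 455.277 m
d₂ = v₂t₂ = 9.28 × 3.87 = 35.9136 m
d_total = 491.19 m, t_total = 12.79 s
v_avg = d_total/t_total = 491.19/12.79 = 38.4 m/s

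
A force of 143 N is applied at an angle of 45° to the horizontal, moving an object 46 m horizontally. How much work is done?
W = Fd cosθ = 143×46×cos(45°) = 4651.3 J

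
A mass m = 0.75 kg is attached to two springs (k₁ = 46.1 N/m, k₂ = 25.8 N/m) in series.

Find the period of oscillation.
k_eq = k₁k₂/(k₁+k₂) = 16.54 N/m
T = 2π√(m/k_eq) = 2π√(0.75/16.54) = 1.338 s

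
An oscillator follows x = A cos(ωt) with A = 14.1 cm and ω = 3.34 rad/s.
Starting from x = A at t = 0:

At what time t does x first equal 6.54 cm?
cos(ωt) = x/A = 6.54/14.1 = 0.4638
ωt = arccos(0.4638) = 1.088 rad
t = 1.088/3.34 = 0.3259 s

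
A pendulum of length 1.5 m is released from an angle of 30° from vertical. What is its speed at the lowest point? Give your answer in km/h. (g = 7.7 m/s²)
h = L(1 − cosθ) = 1.5×(1 − cos30°) = 0.201 m
v = √(2gh) = √(2×7.7×0.201) = 1.759 m/s = 6.333 km/h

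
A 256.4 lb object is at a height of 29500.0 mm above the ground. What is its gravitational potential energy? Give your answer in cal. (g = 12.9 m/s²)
PE = mgh = 116.3 kg × 12.9 m/s² × 29.5 m = 4.426e+04 J = 10580.0 cal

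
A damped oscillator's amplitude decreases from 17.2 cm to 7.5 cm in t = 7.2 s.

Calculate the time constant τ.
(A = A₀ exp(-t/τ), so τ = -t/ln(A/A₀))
A/A₀ = 7.5/17.2 = 0.436; ln(A/A₀) = -0.83
τ = −t/ln(A/A₀) = −7.2/-0.83 = 8.675 s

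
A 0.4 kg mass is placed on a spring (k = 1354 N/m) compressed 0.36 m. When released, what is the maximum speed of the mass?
½kx² = ½mv² → v = x√(k/m) = 0.36×√(1354/0.4) = 20.95 m/s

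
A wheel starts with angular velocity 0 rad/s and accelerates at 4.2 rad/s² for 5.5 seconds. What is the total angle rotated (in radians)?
θ = ω₀t + ½αt² = 0×5.5 + ½×4.2×5.5² = 63.53 rad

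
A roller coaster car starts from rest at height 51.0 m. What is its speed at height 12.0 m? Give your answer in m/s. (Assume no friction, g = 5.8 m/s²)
mgh₁ = ½mv₂² + mgh₂ → v₂ = √(2g(h₁−h₂)) = √(2×5.8×(51−12)) = 21.27 m/s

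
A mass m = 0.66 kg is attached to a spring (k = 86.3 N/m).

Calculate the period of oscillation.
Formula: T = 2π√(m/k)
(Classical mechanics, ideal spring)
T = 2π√(m/k) = 2π√(0.66/86.3) = 0.5495 s; f = 1/T = 1.82 Hz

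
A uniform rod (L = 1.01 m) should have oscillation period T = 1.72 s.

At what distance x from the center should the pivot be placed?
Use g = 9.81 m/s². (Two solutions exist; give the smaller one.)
T = 2π√((L²/12 + x²)/(gx)). Let c = T²g/(4π²) = 0.7351.
x² − cx + L²/12 = 0 → x = (c − √(c² − L²/3))/2 = 0.1437 m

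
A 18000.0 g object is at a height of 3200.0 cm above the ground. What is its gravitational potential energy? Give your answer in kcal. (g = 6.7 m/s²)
PE = mgh = 18 kg × 6.7 m/s² × 32 m = 3859 J = 0.9224 kcal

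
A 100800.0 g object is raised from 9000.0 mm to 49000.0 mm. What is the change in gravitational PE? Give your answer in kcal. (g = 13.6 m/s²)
ΔPE = mg(h₂ − h₁) = 100.8 kg × 13.6 m/s² × (49 − 9) m = 5.484e+04 J = 13.11 kcal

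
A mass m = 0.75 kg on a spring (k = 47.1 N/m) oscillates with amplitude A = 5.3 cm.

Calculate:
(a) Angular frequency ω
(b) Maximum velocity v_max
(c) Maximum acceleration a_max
ω = √(k/m) = √(47.1/0.75) = 7.925 rad/s
v_max = ωA = 7.925×0.053 = 0.42 m/s
a_max = ω²A = 7.925²×0.053 = 3.328 m/s²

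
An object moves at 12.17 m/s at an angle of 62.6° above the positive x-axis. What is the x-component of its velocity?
vₓ = v cos(θ) = 12.17 × cos(62.6°) = 5.6 m/s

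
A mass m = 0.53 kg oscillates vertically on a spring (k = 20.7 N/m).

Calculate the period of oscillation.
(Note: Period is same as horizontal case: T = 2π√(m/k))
T = 2π√(m/k) = 2π√(0.53/20.7) = 1.005 s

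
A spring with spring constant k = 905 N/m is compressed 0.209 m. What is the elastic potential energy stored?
PE = ½kx² = ½×905×0.209² = 19.77 J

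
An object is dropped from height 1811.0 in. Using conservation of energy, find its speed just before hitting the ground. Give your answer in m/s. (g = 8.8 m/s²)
mgh = ½mv² → v = √(2gh) = √(2×8.8×46) = 28.45 m/s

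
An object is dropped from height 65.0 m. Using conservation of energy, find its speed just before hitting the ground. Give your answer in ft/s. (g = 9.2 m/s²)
mgh = ½mv² → v = √(2gh) = √(2×9.2×65) = 34.58 m/s = 113.5 ft/s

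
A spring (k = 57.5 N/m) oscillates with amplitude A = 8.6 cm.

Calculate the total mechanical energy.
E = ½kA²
E = ½kA² = ½×57.5×(0.086)² = 0.2126 J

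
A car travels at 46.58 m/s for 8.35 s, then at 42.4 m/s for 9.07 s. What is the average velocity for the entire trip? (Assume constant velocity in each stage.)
d₁ = v₁t₁ = 46.58 × 8.35 = 388.943 m
d₂ = v₂t₂ = 42.4 × 9.07 = 384.568 m
d_total = 773.51 m, t_total = 17.42 s
v_avg = d_total/t_total = 773.51/17.42 = 44.4 m/s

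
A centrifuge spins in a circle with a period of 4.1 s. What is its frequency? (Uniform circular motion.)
f = 1/T = 1/4.1 = 0.2439 Hz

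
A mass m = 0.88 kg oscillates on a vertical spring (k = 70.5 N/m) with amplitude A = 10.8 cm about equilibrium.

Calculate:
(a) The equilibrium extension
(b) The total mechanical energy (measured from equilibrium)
x_eq = mg/k = 0.88×9.81/70.5 = 0.1225 m = 12.25 cm
E = ½kA² = ½×70.5×(0.108)² = 0.4112 J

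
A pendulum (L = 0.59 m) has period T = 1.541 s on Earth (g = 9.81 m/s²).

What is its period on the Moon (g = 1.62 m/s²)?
T = 2π√(L/g), so T_moon/T_earth = √(g_earth/g_moon)
T_moon = 2π√(0.59/1.62) = 3.792 s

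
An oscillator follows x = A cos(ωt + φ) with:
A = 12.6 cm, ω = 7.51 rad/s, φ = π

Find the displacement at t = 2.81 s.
x = A cos(ωt + φ) = 12.6×cos(7.51×2.81 + π) = 7.95 cm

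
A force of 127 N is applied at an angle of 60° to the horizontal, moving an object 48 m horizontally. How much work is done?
W = Fd cosθ = 127×48×cos(60°) = 3048.0 J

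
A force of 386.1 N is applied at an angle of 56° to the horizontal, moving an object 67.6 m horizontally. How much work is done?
W = Fd cosθ = 386.1×67.6×cos(56°) = 14595.0 J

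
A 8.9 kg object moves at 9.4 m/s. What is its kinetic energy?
KE = ½mv² = ½×8.9×9.4² = 393.202 J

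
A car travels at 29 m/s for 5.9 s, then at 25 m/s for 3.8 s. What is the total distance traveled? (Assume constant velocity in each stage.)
d₁ = v₁t₁ = 29 × 5.9 = 171.1 m
d₂ = v₂t₂ = 25 × 3.8 = 95 m
d_total = 171.1 + 95 = 266.1 m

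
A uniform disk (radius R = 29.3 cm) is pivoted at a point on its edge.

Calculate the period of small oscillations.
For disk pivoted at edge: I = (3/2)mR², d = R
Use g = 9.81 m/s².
I/m = (3/2)R² = 0.1288 m²; d = R = 0.293 m
T = 2π√((3/2)R²/(gR)) = 2π√(3R/(2g)) = 1.33 s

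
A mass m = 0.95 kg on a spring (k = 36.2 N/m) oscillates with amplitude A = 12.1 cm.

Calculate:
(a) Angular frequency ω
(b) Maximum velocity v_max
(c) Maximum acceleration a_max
ω = √(k/m) = √(36.2/0.95) = 6.173 rad/s
v_max = ωA = 6.173×0.121 = 0.7469 m/s
a_max = ω²A = 6.173²×0.121 = 4.611 m/s²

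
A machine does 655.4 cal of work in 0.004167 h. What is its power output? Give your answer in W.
P = W/t = 2742 J / 15 s = 182.8 W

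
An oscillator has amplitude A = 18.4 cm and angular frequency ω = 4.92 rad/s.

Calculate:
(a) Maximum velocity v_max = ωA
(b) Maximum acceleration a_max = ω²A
v_max = ωA = 4.92×0.184 = 0.9053 m/s
a_max = ω²A = 4.92²×0.184 = 4.454 m/s²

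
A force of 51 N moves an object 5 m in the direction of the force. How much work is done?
W = Fd = 51×5 = 255.0 J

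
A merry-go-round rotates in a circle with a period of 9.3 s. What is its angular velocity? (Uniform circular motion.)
ω = 2π/T = 2π/9.3 = 0.6756 rad/s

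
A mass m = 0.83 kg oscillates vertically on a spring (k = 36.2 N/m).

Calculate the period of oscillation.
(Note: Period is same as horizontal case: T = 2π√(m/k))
T = 2π√(m/k) = 2π√(0.83/36.2) = 0.9514 s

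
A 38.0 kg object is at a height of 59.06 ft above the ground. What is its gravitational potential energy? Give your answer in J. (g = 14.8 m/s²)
PE = mgh = 38 kg × 14.8 m/s² × 18 m = 1.012e+04 J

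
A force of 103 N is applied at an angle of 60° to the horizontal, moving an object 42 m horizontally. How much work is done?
W = Fd cosθ = 103×42×cos(60°) = 2163.0 J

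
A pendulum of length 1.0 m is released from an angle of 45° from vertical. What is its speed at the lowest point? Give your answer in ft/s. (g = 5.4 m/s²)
h = L(1 − cosθ) = 1.0×(1 − cos45°) = 0.2929 m
v = √(2gh) = √(2×5.4×0.2929) = 1.779 m/s = 5.835 ft/s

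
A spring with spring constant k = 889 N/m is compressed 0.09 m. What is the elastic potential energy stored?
PE = ½kx² = ½×889×0.09² = 3.6 J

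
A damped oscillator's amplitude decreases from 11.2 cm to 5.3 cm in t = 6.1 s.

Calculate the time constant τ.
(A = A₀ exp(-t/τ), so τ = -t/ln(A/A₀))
A/A₀ = 5.3/11.2 = 0.4732; ln(A/A₀) = -0.7482
τ = −t/ln(A/A₀) = −6.1/-0.7482 = 8.153 s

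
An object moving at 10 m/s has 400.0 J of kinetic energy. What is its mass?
KE = ½mv² → m = 2KE/v² = 2×400.0/10² = 8.0 kg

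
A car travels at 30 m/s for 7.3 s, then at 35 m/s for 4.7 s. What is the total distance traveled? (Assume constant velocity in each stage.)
d₁ = v₁t₁ = 30 × 7.3 = 219 m
d₂ = v₂t₂ = 35 × 4.7 = 164.5 m
d_total = 219 + 164.5 = 383.5 m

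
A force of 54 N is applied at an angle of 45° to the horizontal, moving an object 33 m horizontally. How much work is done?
W = Fd cosθ = 54×33×cos(45°) = 1260.1 J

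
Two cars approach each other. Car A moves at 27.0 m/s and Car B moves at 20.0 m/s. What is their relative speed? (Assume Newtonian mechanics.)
v_rel = v_A + v_B = 27.0 + 20.0 = 47.0 m/s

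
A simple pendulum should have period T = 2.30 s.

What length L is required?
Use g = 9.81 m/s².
T = 2π√(L/g) → L = g(T/2π)² = 9.81×(2.3/2π)² = 1.315 m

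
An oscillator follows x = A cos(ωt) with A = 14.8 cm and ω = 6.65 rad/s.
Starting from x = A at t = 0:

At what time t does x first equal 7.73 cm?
cos(ωt) = x/A = 7.73/14.8 = 0.5223
ωt = arccos(0.5223) = 1.021 rad
t = 1.021/6.65 = 0.1536 s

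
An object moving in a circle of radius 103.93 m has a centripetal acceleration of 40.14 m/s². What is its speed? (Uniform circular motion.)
v = √(a_c × r) = √(40.14 × 103.93) = 64.59 m/s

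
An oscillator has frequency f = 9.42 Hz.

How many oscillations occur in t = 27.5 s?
n = f×t = 9.42×27.5 = 259.1 oscillations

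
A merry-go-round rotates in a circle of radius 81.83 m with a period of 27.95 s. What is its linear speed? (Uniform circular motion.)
v = 2πr/T = 2π×81.83/27.95 = 18.4 m/s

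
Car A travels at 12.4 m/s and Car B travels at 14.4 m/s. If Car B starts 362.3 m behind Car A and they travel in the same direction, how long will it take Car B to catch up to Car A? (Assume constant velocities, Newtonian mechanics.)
Relative speed: v_rel = 14.4 - 12.4 = 2 m/s
Time to catch: t = d₀/v_rel = 362.3/2 = 181.15 s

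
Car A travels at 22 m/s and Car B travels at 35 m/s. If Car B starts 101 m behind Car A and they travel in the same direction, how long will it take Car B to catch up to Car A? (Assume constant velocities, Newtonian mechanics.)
Relative speed: v_rel = 35 - 22 = 13 m/s
Time to catch: t = d₀/v_rel = 101/13 = 7.77 s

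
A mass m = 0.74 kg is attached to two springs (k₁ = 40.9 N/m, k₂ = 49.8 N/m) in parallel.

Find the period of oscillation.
k_eq = k₁+k₂ = 90.7 N/m
T = 2π√(m/k_eq) = 2π√(0.74/90.7) = 0.5675 s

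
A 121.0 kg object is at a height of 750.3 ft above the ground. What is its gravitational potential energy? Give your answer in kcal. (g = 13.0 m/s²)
PE = mgh = 121 kg × 13.0 m/s² × 228.7 m = 3.597e+05 J = 85.98 kcal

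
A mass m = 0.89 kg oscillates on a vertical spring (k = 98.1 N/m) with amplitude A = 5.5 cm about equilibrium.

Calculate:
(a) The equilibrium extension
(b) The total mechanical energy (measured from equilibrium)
x_eq = mg/k = 0.89×9.81/98.1 = 0.089 m = 8.9 cm
E = ½kA² = ½×98.1×(0.055)² = 0.1484 J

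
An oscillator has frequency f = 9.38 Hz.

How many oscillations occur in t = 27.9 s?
n = f×t = 9.38×27.9 = 261.7 oscillations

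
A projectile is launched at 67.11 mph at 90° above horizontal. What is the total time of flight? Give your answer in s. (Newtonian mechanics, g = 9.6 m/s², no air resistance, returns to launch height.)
T = 2v₀sin(θ)/g (with unit conversion) = 6.25 s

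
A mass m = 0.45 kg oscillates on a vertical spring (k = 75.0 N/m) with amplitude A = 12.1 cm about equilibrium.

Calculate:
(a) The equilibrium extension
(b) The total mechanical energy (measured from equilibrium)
x_eq = mg/k = 0.45×9.81/75.0 = 0.05886 m = 5.886 cm
E = ½kA² = ½×75.0×(0.121)² = 0.549 J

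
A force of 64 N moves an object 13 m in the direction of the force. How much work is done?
W = Fd = 64×13 = 832.0 J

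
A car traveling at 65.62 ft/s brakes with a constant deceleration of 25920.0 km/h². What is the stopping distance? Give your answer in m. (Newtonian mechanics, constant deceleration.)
d = v₀² / (2a) (with unit conversion) = 100.0 m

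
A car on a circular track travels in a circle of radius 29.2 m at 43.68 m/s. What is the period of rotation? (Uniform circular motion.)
T = 2πr/v = 2π×29.2/43.68 = 4.2 s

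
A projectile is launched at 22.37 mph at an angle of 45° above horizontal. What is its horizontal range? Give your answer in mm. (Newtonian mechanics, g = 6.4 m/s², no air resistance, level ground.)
R = v₀² sin(2θ) / g (with unit conversion) = 15630.0 mm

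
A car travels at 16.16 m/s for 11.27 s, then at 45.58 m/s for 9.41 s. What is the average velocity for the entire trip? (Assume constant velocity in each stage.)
d₁ = v₁t₁ = 16.16 × 11.27 = 182.123 m
d₂ = v₂t₂ = 45.58 × 9.41 = 428.908 m
d_total = 611.03 m, t_total = 20.68 s
v_avg = d_total/t_total = 611.03/20.68 = 29.55 m/s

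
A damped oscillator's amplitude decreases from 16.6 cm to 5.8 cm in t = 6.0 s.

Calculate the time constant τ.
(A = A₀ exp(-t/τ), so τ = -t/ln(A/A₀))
A/A₀ = 5.8/16.6 = 0.3494; ln(A/A₀) = -1.052
τ = −t/ln(A/A₀) = −6.0/-1.052 = 5.706 s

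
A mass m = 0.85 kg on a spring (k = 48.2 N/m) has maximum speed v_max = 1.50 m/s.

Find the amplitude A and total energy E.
½mv²_max = ½kA² → A = v_max√(m/k) = 1.5×√(0.85/48.2) = 0.1992 m = 19.92 cm
E = ½mv²_max = ½×0.85×1.5² = 0.9562 J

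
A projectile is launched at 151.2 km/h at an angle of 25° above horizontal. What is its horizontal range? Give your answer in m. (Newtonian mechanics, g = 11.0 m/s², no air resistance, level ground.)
R = v₀² sin(2θ) / g (with unit conversion) = 122.8 m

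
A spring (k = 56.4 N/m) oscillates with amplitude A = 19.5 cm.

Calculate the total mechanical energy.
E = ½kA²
E = ½kA² = ½×56.4×(0.195)² = 1.072 J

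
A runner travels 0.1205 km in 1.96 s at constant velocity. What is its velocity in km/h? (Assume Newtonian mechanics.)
v = d/t (with unit conversion) = 221.3 km/h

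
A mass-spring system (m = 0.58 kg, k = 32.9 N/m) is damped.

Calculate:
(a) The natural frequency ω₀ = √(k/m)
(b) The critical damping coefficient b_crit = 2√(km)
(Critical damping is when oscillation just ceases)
ω₀ = √(k/m) = √(32.9/0.58) = 7.532 rad/s
b_crit = 2√(km) = 2√(32.9×0.58) = 8.737 kg/s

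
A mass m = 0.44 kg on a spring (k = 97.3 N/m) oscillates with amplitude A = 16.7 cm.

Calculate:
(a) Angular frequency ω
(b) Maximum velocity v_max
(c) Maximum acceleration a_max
ω = √(k/m) = √(97.3/0.44) = 14.87 rad/s
v_max = ωA = 14.87×0.167 = 2.483 m/s
a_max = ω²A = 14.87²×0.167 = 36.93 m/s²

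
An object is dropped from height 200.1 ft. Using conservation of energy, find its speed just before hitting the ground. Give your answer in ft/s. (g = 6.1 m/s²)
mgh = ½mv² → v = √(2gh) = √(2×6.1×60.99) = 27.28 m/s = 89.49 ft/s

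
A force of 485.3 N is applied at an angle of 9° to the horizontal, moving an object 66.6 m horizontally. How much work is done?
W = Fd cosθ = 485.3×66.6×cos(9°) = 31923.0 J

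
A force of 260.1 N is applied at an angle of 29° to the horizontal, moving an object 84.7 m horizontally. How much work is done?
W = Fd cosθ = 260.1×84.7×cos(29°) = 19268.0 J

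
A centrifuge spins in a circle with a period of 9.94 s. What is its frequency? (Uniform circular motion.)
f = 1/T = 1/9.94 = 0.1006 Hz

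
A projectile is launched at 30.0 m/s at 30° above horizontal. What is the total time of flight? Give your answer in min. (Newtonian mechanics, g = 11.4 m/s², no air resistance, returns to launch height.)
T = 2v₀sin(θ)/g (with unit conversion) = 0.04386 min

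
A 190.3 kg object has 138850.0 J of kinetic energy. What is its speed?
KE = ½mv² → v = √(2KE/m) = √(2×138850.0/190.3) = 38.2 m/s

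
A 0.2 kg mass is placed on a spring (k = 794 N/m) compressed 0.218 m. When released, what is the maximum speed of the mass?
½kx² = ½mv² → v = x√(k/m) = 0.218×√(794/0.2) = 13.74 m/s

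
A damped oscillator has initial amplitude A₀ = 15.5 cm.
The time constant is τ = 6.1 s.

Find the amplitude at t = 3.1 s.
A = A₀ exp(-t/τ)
A = A₀ exp(−t/τ) = 15.5×exp(−3.1/6.1) = 9.324 cm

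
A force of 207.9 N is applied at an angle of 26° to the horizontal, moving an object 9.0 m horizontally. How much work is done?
W = Fd cosθ = 207.9×9.0×cos(26°) = 1681.7 J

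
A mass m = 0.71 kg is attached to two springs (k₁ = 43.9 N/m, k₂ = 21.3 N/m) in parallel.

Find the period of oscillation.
k_eq = k₁+k₂ = 65.2 N/m
T = 2π√(m/k_eq) = 2π√(0.71/65.2) = 0.6557 s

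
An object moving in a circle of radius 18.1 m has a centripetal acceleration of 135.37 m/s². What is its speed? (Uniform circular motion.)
v = √(a_c × r) = √(135.37 × 18.1) = 49.5 m/s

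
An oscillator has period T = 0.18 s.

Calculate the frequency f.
f = 1/T = 1/0.18 = 5.556 Hz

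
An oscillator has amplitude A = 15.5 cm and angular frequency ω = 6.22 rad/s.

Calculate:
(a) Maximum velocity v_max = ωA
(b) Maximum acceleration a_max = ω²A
v_max = ωA = 6.22×0.155 = 0.9641 m/s
a_max = ω²A = 6.22²×0.155 = 5.997 m/s²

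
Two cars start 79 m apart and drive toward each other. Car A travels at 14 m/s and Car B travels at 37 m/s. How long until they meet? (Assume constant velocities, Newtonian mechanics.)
Combined speed: v_combined = 14 + 37 = 51 m/s
Time to meet: t = d/51 = 79/51 = 1.55 s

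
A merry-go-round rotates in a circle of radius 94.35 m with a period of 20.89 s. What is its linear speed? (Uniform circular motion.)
v = 2πr/T = 2π×94.35/20.89 = 28.38 m/s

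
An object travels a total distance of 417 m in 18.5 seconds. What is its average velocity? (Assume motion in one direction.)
v_avg = Δd / Δt = 417 / 18.5 = 22.54 m/s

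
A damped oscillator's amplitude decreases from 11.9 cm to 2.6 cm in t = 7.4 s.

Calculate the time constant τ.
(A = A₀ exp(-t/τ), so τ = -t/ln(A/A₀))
A/A₀ = 2.6/11.9 = 0.2185; ln(A/A₀) = -1.521
τ = −t/ln(A/A₀) = −7.4/-1.521 = 4.865 s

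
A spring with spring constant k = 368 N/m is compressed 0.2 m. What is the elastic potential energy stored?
PE = ½kx² = ½×368×0.2² = 7.36 J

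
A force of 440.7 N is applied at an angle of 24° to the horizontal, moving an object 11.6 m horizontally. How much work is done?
W = Fd cosθ = 440.7×11.6×cos(24°) = 4670.2 J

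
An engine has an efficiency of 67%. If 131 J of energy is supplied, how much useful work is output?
W_out = η × W_in = 0.67 × 131 = 87.77 J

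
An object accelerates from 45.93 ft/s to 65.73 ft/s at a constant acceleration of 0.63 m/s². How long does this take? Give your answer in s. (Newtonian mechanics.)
t = (v - v₀)/a (with unit conversion) = 9.579 s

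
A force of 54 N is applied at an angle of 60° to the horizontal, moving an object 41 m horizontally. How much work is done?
W = Fd cosθ = 54×41×cos(60°) = 1107.0 J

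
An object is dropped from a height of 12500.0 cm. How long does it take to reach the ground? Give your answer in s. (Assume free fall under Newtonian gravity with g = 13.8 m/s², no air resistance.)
t = √(2h/g) (with unit conversion) = 4.256 s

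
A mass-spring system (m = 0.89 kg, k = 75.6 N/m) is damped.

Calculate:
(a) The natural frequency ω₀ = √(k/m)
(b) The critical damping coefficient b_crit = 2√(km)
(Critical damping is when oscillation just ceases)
ω₀ = √(k/m) = √(75.6/0.89) = 9.216 rad/s
b_crit = 2√(km) = 2√(75.6×0.89) = 16.41 kg/s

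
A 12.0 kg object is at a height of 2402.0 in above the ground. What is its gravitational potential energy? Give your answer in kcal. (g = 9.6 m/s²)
PE = mgh = 12 kg × 9.6 m/s² × 61.01 m = 7028 J = 1.68 kcal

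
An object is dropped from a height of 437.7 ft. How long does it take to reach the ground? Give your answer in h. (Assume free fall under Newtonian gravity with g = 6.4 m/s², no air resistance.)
t = √(2h/g) (with unit conversion) = 0.001794 h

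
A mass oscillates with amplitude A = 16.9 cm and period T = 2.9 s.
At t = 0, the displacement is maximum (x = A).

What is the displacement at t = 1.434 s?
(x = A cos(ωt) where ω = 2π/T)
ω = 2π/T = 2π/2.9 = 2.167 rad/s
x = A cos(ωt) = 16.9×cos(2.167×1.434) = -16.89 cm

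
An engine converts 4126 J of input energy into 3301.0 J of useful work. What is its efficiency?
η = W_out/W_in = 3301.0/4126 = 0.8 = 80.0%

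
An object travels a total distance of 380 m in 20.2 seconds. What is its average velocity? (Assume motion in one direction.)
v_avg = Δd / Δt = 380 / 20.2 = 18.81 m/s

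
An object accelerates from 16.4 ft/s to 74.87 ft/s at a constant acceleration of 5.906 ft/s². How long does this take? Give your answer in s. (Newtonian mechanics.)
t = (v - v₀)/a (with unit conversion) = 9.9 s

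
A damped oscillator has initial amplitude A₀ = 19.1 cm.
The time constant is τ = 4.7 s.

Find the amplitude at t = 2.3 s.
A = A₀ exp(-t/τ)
A = A₀ exp(−t/τ) = 19.1×exp(−2.3/4.7) = 11.71 cm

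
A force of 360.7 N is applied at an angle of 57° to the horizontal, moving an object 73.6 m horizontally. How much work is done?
W = Fd cosθ = 360.7×73.6×cos(57°) = 14459.0 J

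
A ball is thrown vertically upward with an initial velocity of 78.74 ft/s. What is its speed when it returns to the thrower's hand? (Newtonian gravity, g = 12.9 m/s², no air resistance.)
By conservation of energy, the ball returns at the same speed = 78.74 ft/s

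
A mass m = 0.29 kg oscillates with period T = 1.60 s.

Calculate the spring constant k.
T = 2π√(m/k) → k = m(2π/T)² = 0.29×(2π/1.6)² = 4.472 N/m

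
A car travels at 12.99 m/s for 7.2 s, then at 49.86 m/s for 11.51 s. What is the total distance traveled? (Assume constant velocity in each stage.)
d₁ = v₁t₁ = 12.99 × 7.2 = 93.528 m
d₂ = v₂t₂ = 49.86 × 11.51 = 573.889 m
d_total = 93.528 + 573.889 = 667.42 m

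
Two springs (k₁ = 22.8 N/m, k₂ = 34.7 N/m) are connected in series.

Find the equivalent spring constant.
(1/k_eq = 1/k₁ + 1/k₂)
1/k_eq = 1/22.8 + 1/34.7 = 0.072678; k_eq = 13.76 N/m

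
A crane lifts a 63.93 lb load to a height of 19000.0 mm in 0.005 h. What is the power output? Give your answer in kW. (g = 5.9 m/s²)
W = mgh = 29×5.9×19 = 3251 J
P = W/t = 3251/18 = 180.6 W = 0.1806 kW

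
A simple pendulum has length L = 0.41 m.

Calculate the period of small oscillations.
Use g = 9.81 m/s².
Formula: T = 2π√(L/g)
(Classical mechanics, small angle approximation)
T = 2π√(L/g) = 2π√(0.41/9.81) = 1.285 s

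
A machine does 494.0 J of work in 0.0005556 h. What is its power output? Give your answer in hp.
P = W/t = 494 J / 2 s = 247 W = 0.3312 hp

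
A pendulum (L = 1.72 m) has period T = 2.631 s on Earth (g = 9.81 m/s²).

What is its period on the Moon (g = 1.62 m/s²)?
T = 2π√(L/g), so T_moon/T_earth = √(g_earth/g_moon)
T_moon = 2π√(1.72/1.62) = 6.474 s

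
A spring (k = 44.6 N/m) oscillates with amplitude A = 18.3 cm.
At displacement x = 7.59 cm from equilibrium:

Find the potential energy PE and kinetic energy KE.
E_total = ½kA² = ½×44.6×(0.183)² = 0.7468 J
PE = ½kx² = ½×44.6×(0.0759)² = 0.1285 J
KE = E_total − PE = 0.6183 J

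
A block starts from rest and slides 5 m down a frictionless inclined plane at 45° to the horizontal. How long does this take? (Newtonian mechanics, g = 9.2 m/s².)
a = g sin(θ) = 9.2 × sin(45°) = 6.51 m/s²
t = √(2d/a) = √(2 × 5 / 6.51) = 1.24 s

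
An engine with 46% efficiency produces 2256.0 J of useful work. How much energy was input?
W_in = W_out/η = 2256.0/0.46 = 4904.3 J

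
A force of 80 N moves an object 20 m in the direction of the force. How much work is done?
W = Fd = 80×20 = 1600.0 J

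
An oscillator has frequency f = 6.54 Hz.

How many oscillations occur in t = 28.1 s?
n = f×t = 6.54×28.1 = 183.8 oscillations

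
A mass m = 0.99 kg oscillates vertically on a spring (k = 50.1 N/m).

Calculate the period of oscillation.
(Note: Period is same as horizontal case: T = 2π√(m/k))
T = 2π√(m/k) = 2π√(0.99/50.1) = 0.8832 s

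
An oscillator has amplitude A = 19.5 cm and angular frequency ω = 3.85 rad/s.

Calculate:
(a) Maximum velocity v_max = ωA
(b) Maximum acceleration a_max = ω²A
v_max = ωA = 3.85×0.195 = 0.7508 m/s
a_max = ω²A = 3.85²×0.195 = 2.89 m/s²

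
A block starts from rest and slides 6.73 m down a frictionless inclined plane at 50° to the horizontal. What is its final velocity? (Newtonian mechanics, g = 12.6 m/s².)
a = g sin(θ) = 12.6 × sin(50°) = 9.65 m/s²
v = √(2ad) = √(2 × 9.65 × 6.73) = 11.4 m/s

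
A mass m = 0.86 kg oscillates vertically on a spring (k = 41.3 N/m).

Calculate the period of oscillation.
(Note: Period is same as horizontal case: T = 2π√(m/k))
T = 2π√(m/k) = 2π√(0.86/41.3) = 0.9067 s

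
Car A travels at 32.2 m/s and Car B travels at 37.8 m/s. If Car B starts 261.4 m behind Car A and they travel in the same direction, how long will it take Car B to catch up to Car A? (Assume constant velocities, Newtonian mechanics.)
Relative speed: v_rel = 37.8 - 32.2 = 5.6 m/s
Time to catch: t = d₀/v_rel = 261.4/5.6 = 46.68 s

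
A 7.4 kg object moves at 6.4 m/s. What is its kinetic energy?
KE = ½mv² = ½×7.4×6.4² = 151.552 J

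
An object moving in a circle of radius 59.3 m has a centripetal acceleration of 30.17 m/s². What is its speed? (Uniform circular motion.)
v = √(a_c × r) = √(30.17 × 59.3) = 42.3 m/s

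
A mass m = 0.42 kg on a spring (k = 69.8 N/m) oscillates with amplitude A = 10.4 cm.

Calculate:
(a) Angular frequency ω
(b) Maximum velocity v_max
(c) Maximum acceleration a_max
ω = √(k/m) = √(69.8/0.42) = 12.89 rad/s
v_max = ωA = 12.89×0.104 = 1.341 m/s
a_max = ω²A = 12.89²×0.104 = 17.28 m/s²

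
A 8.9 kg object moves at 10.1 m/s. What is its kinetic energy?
KE = ½mv² = ½×8.9×10.1² = 453.9445 J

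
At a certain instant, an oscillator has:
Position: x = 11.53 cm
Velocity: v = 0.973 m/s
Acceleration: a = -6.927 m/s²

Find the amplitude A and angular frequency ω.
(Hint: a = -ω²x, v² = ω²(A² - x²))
a = −ω²x → ω = √(|a|/x) = √(6.927/0.1153) = 7.751 rad/s
v² = ω²(A² − x²) → A = √(x² + v²/ω²) = √(0.1153² + 0.973²/7.751²) = 0.1704 m = 17.04 cm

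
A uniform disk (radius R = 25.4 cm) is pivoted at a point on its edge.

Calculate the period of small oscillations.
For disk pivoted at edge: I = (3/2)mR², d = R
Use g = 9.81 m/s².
I/m = (3/2)R² = 0.09677 m²; d = R = 0.254 m
T = 2π√((3/2)R²/(gR)) = 2π√(3R/(2g)) = 1.238 s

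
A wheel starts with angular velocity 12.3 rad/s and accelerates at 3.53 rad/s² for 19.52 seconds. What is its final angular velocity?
ω = ω₀ + αt = 12.3 + 3.53 × 19.52 = 81.21 rad/s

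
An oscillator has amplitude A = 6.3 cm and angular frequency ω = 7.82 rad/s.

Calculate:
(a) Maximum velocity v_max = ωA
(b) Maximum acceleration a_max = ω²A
v_max = ωA = 7.82×0.063 = 0.4927 m/s
a_max = ω²A = 7.82²×0.063 = 3.853 m/s²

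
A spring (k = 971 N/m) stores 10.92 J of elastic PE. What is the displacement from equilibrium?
PE = ½kx² → x = √(2PE/k) = √(2×10.92/971) = 0.15 m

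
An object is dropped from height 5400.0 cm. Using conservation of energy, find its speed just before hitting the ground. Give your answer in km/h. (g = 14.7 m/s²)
mgh = ½mv² → v = √(2gh) = √(2×14.7×54) = 39.84 m/s = 143.4 km/h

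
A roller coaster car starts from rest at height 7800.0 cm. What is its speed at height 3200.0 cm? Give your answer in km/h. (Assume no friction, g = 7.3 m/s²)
mgh₁ = ½mv₂² + mgh₂ → v₂ = √(2g(h₁−h₂)) = √(2×7.3×(78−32)) = 25.92 m/s = 93.29 km/h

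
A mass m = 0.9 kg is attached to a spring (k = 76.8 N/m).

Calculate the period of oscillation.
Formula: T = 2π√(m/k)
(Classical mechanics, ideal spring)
T = 2π√(m/k) = 2π√(0.9/76.8) = 0.6802 s; f = 1/T = 1.47 Hz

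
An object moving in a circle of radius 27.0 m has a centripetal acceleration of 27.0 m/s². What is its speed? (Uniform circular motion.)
v = √(a_c × r) = √(27.0 × 27.0) = 27.0 m/s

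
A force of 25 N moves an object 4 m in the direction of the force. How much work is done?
W = Fd = 25×4 = 100.0 J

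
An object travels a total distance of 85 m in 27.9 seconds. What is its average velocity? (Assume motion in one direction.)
v_avg = Δd / Δt = 85 / 27.9 = 3.05 m/s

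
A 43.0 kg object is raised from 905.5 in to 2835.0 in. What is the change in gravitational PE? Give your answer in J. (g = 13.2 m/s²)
ΔPE = mg(h₂ − h₁) = 43 kg × 13.2 m/s² × (72.01 − 23) m = 2.782e+04 J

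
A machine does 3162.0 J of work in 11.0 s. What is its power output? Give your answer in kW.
P = W/t = 3162 J / 11 s = 287.5 W = 0.2875 kW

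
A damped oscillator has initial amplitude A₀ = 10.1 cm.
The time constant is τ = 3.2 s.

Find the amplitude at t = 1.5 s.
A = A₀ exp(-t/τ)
A = A₀ exp(−t/τ) = 10.1×exp(−1.5/3.2) = 6.32 cm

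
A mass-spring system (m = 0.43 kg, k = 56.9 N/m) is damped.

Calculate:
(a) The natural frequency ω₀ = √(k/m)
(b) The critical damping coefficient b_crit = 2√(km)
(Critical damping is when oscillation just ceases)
ω₀ = √(k/m) = √(56.9/0.43) = 11.5 rad/s
b_crit = 2√(km) = 2√(56.9×0.43) = 9.893 kg/s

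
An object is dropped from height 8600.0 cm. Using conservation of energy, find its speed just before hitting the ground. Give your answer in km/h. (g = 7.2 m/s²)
mgh = ½mv² → v = √(2gh) = √(2×7.2×86) = 35.19 m/s = 126.7 km/h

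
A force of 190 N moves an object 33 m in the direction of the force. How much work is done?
W = Fd = 190×33 = 6270.0 J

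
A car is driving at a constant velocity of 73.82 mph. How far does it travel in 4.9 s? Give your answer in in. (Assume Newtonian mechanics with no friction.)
d = vt (with unit conversion) = 6366.0 in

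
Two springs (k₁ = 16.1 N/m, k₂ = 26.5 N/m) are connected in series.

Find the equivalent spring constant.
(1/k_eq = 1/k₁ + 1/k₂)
1/k_eq = 1/16.1 + 1/26.5 = 0.099848; k_eq = 10.02 N/m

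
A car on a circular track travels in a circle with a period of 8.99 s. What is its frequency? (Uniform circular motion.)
f = 1/T = 1/8.99 = 0.1112 Hz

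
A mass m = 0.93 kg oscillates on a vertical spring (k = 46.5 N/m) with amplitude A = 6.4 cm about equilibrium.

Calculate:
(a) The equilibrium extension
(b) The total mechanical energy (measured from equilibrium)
x_eq = mg/k = 0.93×9.81/46.5 = 0.1962 m = 19.62 cm
E = ½kA² = ½×46.5×(0.064)² = 0.09523 J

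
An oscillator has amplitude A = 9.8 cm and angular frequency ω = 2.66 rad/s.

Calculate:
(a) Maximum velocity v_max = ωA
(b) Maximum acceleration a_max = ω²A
v_max = ωA = 2.66×0.098 = 0.2607 m/s
a_max = ω²A = 2.66²×0.098 = 0.6934 m/s²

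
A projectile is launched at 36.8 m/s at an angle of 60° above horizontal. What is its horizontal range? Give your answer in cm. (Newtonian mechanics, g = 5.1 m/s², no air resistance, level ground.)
R = v₀² sin(2θ) / g (with unit conversion) = 23000.0 cm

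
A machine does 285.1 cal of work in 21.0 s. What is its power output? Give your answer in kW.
P = W/t = 1193 J / 21 s = 56.8 W = 0.0568 kW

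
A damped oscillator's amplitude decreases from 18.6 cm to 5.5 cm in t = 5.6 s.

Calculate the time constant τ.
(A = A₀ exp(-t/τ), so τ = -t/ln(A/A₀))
A/A₀ = 5.5/18.6 = 0.2957; ln(A/A₀) = -1.218
τ = −t/ln(A/A₀) = −5.6/-1.218 = 4.596 s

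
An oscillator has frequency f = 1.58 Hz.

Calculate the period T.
T = 1/f = 1/1.58 = 0.6329 s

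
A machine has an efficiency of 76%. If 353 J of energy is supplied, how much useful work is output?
W_out = η × W_in = 0.76 × 353 = 268.28 J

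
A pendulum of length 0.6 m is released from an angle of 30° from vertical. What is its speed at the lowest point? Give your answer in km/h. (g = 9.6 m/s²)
h = L(1 − cosθ) = 0.6×(1 − cos30°) = 0.08038 m
v = √(2gh) = √(2×9.6×0.08038) = 1.242 m/s = 4.472 km/h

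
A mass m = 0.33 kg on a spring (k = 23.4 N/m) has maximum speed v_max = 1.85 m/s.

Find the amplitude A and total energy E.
½mv²_max = ½kA² → A = v_max√(m/k) = 1.85×√(0.33/23.4) = 0.2197 m = 21.97 cm
E = ½mv²_max = ½×0.33×1.85² = 0.5647 J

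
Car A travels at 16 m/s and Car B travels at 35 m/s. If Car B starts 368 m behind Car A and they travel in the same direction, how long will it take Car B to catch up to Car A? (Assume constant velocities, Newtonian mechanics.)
Relative speed: v_rel = 35 - 16 = 19 m/s
Time to catch: t = d₀/v_rel = 368/19 = 19.37 s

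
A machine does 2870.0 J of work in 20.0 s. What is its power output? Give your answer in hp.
P = W/t = 2870 J / 20 s = 143.5 W = 0.1924 hp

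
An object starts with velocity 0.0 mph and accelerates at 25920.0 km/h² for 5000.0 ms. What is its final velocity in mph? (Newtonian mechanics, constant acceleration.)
v = v₀ + at (with unit conversion) = 22.37 mph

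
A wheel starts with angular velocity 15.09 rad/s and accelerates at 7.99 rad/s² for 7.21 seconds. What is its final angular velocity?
ω = ω₀ + αt = 15.09 + 7.99 × 7.21 = 72.7 rad/s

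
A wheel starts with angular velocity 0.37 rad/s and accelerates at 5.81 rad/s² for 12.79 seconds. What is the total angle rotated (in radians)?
θ = ω₀t + ½αt² = 0.37×12.79 + ½×5.81×12.79² = 479.94 rad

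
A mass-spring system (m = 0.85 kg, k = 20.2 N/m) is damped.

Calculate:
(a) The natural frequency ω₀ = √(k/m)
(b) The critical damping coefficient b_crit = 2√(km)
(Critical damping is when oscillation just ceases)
ω₀ = √(k/m) = √(20.2/0.85) = 4.875 rad/s
b_crit = 2√(km) = 2√(20.2×0.85) = 8.287 kg/s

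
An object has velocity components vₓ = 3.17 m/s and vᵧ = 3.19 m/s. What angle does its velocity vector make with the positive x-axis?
θ = arctan(vᵧ/vₓ) = arctan(3.19/3.17) = 45.18°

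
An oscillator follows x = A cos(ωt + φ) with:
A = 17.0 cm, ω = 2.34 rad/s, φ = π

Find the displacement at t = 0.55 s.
x = A cos(ωt + φ) = 17.0×cos(2.34×0.55 + π) = -4.76 cm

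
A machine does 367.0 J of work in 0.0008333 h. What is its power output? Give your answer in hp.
P = W/t = 367 J / 3 s = 122.3 W = 0.1641 hp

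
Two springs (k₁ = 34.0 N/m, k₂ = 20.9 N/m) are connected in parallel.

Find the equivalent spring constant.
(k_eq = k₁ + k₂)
k_eq = k₁ + k₂ = 34.0 + 20.9 = 54.9 N/m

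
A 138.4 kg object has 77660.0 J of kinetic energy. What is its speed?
KE = ½mv² → v = √(2KE/m) = √(2×77660.0/138.4) = 33.5 m/s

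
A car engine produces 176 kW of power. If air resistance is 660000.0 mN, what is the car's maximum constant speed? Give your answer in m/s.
P = Fv → v = P/F = 176000 W / 660 N = 266.7 m/s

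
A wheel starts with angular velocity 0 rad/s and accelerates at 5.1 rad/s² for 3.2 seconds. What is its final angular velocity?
ω = ω₀ + αt = 0 + 5.1 × 3.2 = 16.32 rad/s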